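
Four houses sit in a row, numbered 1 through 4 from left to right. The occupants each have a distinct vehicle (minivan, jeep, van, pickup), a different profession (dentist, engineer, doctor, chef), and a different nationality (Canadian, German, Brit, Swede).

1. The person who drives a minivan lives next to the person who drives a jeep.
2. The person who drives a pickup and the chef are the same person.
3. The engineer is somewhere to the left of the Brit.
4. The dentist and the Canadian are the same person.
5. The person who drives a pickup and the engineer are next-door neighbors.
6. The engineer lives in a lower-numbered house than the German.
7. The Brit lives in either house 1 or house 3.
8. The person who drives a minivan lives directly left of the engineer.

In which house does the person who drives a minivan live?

1

Clue 7: the Brit is in house 3.
By clue 3, the engineer is in house 2.
Clue 6: the German is in house 4.
Clue 8: the person who drives a minivan is in house 1.
So house 3 gets pickup for vehicle.
That leaves van as the vehicle for house 4.
From clue 2, the chef must be in house 3.
By clue 4, the dentist is in house 1.
From clue 4, the Canadian must be in house 1.
House 2's vehicle must be jeep (nothing else left).
That leaves doctor as the profession for house 4.
That leaves Swede as the nationality for house 2.
So: house 1 = minivan/dentist/Canadian, house 2 = jeep/engineer/Swede, house 3 = pickup/chef/Brit, house 4 = van/doctor/German.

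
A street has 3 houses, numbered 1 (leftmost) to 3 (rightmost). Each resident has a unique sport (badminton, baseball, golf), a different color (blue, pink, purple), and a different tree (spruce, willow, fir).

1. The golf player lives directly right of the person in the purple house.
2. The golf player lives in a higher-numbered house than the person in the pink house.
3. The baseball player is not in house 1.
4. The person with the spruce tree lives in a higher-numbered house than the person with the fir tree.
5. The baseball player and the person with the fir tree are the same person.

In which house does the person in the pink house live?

The baseball player is in house 2 (clue 5).
Clue 5 places the person with the fir tree in house 2.
So house 1 gets badminton for sport.
That leaves golf as the sport for house 3.
That leaves blue as the color for house 3.
That leaves willow as the tree for house 1.
That leaves spruce as the tree for house 3.
The person in the purple house is in house 2 (clue 1).
So house 1 gets pink for color.
So: house 1 = badminton/pink/willow, house 2 = baseball/purple/fir, house 3 = golf/blue/spruce.

1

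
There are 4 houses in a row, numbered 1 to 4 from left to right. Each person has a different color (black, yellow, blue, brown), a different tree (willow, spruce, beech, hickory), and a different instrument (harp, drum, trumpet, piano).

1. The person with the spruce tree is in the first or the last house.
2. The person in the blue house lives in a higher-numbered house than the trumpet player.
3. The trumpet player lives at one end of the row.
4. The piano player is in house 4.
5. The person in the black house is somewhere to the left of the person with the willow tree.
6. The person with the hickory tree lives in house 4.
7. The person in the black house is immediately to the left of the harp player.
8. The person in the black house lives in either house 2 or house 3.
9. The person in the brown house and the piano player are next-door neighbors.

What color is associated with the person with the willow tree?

From clue 3, the trumpet player must be in house 1.
The piano player is in house 4 (clue 4).
By clue 6, the person with the hickory tree is in house 4.
By clue 9, the person in the brown house is in house 3.
House 1's color must be yellow (nothing else left).
That leaves blue as the color for house 4.
From clue 5, the person with the willow tree must be in house 3.
The harp player is in house 3 (clue 7).
House 2 color: only black fits.
So house 1 gets spruce for tree.
That leaves beech as the tree for house 2.
House 2's instrument must be drum (nothing else left).
So: house 1 = yellow/spruce/trumpet, house 2 = black/beech/drum, house 3 = brown/willow/harp, house 4 = blue/hickory/piano.

brown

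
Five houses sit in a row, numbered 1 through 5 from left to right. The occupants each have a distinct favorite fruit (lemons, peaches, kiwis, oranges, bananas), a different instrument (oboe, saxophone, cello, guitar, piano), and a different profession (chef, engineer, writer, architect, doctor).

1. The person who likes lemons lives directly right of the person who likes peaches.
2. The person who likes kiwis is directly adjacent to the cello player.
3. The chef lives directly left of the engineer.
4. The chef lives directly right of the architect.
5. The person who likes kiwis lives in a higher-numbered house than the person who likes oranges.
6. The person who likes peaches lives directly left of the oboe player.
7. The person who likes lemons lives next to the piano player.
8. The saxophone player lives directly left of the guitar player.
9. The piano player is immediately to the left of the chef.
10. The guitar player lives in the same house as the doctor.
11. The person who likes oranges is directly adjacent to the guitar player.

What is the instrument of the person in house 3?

saxophone

The person who likes lemons is narrowed to house 2 or 3 or 4; consider each.
Placing it in house 3 and house 4 leads to a contradiction, so it's in house 2.
From clue 1, the person who likes peaches must be in house 1.
The oboe player is in house 2 (clue 6).
The only instrument still possible for house 1 is piano.
From clue 9, the chef must be in house 2.
From clue 3, the engineer must be in house 3.
From clue 4, the architect must be in house 1.
The person who likes kiwis is narrowed to house 4 or 5; consider each.
Placing it in house 5 leads to a contradiction, so it's in house 4.
Clue 5 places the person who likes oranges in house 3.
By clue 11, the guitar player is in house 4.
That leaves bananas as the favorite fruit for house 5.
House 5 instrument: only cello fits.
By clue 10, the doctor is in house 4.
House 3 instrument: only saxophone fits.
That leaves writer as the profession for house 5.
So: house 1 = peaches/piano/architect, house 2 = lemons/oboe/chef, house 3 = oranges/saxophone/engineer, house 4 = kiwis/guitar/doctor, house 5 = bananas/cello/writer.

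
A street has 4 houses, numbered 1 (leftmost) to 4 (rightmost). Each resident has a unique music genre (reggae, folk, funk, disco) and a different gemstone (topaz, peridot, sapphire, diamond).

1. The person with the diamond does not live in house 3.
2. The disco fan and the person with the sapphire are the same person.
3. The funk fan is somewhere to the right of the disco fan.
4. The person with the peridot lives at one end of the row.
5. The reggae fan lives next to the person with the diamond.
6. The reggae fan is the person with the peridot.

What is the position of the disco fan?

3

Clue 6: the reggae fan is in house 1.
Clue 6: the person with the peridot is in house 1.
By clue 5, the person with the diamond is in house 2.
That leaves topaz as the gemstone for house 4.
The disco fan is in house 3 (clue 2).
Clue 3 places the funk fan in house 4.
The only music genre still possible for house 2 is folk.
House 3's gemstone must be sapphire (nothing else left).
So: house 1 = reggae/peridot, house 2 = folk/diamond, house 3 = disco/sapphire, house 4 = funk/topaz.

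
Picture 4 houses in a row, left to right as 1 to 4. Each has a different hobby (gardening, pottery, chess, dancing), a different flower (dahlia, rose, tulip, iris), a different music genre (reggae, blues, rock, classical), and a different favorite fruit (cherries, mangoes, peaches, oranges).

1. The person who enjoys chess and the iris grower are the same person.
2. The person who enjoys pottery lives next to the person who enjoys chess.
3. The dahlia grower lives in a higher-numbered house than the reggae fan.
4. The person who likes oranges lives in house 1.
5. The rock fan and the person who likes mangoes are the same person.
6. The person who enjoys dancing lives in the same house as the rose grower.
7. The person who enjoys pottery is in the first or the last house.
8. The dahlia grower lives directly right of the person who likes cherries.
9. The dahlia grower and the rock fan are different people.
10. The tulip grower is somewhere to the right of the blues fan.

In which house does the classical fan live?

Clue 4: the person who likes oranges is in house 1.
House 1 flower: only rose fits.
By clue 6, the person who enjoys dancing is in house 1.
The person who enjoys chess is in house 3 (clue 2).
So house 2 gets gardening for hobby.
So house 4 gets pottery for hobby.
Clue 1: the iris grower is in house 3.
That leaves tulip as the flower for house 2.
House 4's flower must be dahlia (nothing else left).
Clue 8: the person who likes cherries is in house 3.
By clue 10, the blues fan is in house 1.
House 4 music genre: only classical fits.
The rock fan is in house 2 (clue 5).
From clue 5, the person who likes mangoes must be in house 2.
House 3 music genre: only reggae fits.
House 4 favorite fruit: only peaches fits.
So: house 1 = dancing/rose/blues/oranges, house 2 = gardening/tulip/rock/mangoes, house 3 = chess/iris/reggae/cherries, house 4 = pottery/dahlia/classical/peaches.

4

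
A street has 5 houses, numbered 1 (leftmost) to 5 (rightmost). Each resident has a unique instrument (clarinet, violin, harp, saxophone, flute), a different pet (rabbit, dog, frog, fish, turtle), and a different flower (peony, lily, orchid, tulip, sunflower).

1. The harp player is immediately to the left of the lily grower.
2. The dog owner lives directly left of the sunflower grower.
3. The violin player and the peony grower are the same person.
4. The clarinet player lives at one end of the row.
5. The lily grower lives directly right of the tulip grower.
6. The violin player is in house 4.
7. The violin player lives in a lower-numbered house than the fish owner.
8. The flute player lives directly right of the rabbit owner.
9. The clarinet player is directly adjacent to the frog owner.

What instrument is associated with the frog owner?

Clue 6 places the violin player in house 4.
From clue 7, the fish owner must be in house 5.
The peony grower is in house 4 (clue 3).
So house 3 gets turtle for pet.
The clarinet player is narrowed to house 1 or 5; consider each.
Placing it in house 1 leads to a contradiction, so it's in house 5.
Clue 9 places the frog owner in house 4.
House 5 flower: only orchid fits.
That leaves tulip as the flower for house 1.
The lily grower is in house 2 (clue 5).
House 3's flower must be sunflower (nothing else left).
From clue 1, the harp player must be in house 1.
From clue 2, the dog owner must be in house 2.
So house 1 gets rabbit for pet.
Clue 8 places the flute player in house 2.
House 3's instrument must be saxophone (nothing else left).
So: house 1 = harp/rabbit/tulip, house 2 = flute/dog/lily, house 3 = saxophone/turtle/sunflower, house 4 = violin/frog/peony, house 5 = clarinet/fish/orchid.

violin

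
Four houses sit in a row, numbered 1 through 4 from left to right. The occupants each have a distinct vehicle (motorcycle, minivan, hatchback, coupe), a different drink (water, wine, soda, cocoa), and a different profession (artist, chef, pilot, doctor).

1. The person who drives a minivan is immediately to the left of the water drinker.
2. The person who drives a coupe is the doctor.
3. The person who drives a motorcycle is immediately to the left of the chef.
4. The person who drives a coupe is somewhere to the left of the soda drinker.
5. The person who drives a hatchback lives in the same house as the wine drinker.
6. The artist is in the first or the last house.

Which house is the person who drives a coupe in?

2

House 4's vehicle must be hatchback (nothing else left).
Clue 5: the wine drinker is in house 4.
House 1 drink: only cocoa fits.
House 3 vehicle: only motorcycle fits.
The chef is in house 4 (clue 3).
So house 3 gets pilot for profession.
House 1 profession: only artist fits.
So house 2 gets doctor for profession.
Clue 2 places the person who drives a coupe in house 2.
The soda drinker is in house 3 (clue 4).
That leaves minivan as the vehicle for house 1.
So house 2 gets water for drink.
So: house 1 = minivan/cocoa/artist, house 2 = coupe/water/doctor, house 3 = motorcycle/soda/pilot, house 4 = hatchback/wine/chef.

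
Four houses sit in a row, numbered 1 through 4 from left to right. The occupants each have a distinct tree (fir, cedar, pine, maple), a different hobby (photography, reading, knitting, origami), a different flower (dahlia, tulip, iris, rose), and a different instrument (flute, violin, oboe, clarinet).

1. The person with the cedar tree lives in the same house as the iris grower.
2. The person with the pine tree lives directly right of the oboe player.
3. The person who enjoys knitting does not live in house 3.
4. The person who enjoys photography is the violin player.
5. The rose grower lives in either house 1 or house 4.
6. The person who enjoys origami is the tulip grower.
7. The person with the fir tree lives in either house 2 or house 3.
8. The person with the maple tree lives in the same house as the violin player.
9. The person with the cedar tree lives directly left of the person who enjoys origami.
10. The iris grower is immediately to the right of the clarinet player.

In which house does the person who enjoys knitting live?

2

So house 1 gets maple for tree.
So house 4 gets pine for tree.
By clue 2, the oboe player is in house 3.
Clue 8: the violin player is in house 1.
The only instrument still possible for house 2 is clarinet.
The only instrument still possible for house 4 is flute.
By clue 4, the person who enjoys photography is in house 1.
The iris grower is in house 3 (clue 10).
House 2's flower must be dahlia (nothing else left).
Clue 1: the person with the cedar tree is in house 3.
Clue 6: the person who enjoys origami is in house 4.
That leaves fir as the tree for house 2.
House 3 hobby: only reading fits.
That leaves rose as the flower for house 1.
House 4 flower: only tulip fits.
The only hobby still possible for house 2 is knitting.
So: house 1 = maple/photography/rose/violin, house 2 = fir/knitting/dahlia/clarinet, house 3 = cedar/reading/iris/oboe, house 4 = pine/origami/tulip/flute.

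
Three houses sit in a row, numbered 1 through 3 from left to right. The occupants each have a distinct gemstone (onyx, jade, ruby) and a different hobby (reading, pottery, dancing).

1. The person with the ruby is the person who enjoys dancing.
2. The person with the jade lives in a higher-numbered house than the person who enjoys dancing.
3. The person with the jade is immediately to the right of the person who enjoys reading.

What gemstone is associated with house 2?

onyx

House 3's hobby must be pottery (nothing else left).
The person with the jade is narrowed to house 2 or 3; consider each.
Placing it in house 2 leads to a contradiction, so it's in house 3.
By clue 3, the person who enjoys reading is in house 2.
House 1's hobby must be dancing (nothing else left).
From clue 1, the person with the ruby must be in house 1.
That leaves onyx as the gemstone for house 2.
So: house 1 = ruby/dancing, house 2 = onyx/reading, house 3 = jade/pottery.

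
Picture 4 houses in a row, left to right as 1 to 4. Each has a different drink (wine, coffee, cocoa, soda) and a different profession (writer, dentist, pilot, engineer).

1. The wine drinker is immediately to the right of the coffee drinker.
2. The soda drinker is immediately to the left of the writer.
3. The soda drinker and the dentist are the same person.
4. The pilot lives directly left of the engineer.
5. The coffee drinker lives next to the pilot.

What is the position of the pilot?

The coffee drinker is narrowed to house 1 or 2 or 3; consider each.
Placing it in house 1 and house 3 leads to a contradiction, so it's in house 2.
By clue 1, the wine drinker is in house 3.
House 1's drink must be soda (nothing else left).
The only drink still possible for house 4 is cocoa.
By clue 2, the writer is in house 2.
Clue 3 places the dentist in house 1.
That leaves pilot as the profession for house 3.
That leaves engineer as the profession for house 4.
So: house 1 = soda/dentist, house 2 = coffee/writer, house 3 = wine/pilot, house 4 = cocoa/engineer.

3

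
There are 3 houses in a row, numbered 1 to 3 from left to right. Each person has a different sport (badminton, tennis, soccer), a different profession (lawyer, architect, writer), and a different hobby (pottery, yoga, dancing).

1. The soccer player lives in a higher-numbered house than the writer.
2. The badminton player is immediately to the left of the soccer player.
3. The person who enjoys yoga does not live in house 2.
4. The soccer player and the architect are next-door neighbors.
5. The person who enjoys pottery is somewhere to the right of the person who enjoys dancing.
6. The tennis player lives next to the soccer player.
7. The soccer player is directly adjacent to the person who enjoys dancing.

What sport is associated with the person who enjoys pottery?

soccer

The badminton player is narrowed to house 1 or 2; consider each.
Placing it in house 2 leads to a contradiction, so it's in house 1.
The soccer player is in house 2 (clue 2).
From clue 7, the person who enjoys dancing must be in house 1.
That leaves tennis as the sport for house 3.
So house 2 gets pottery for hobby.
House 3 hobby: only yoga fits.
Clue 1: the writer is in house 1.
That leaves lawyer as the profession for house 2.
The only profession still possible for house 3 is architect.
So: house 1 = badminton/writer/dancing, house 2 = soccer/lawyer/pottery, house 3 = tennis/architect/yoga.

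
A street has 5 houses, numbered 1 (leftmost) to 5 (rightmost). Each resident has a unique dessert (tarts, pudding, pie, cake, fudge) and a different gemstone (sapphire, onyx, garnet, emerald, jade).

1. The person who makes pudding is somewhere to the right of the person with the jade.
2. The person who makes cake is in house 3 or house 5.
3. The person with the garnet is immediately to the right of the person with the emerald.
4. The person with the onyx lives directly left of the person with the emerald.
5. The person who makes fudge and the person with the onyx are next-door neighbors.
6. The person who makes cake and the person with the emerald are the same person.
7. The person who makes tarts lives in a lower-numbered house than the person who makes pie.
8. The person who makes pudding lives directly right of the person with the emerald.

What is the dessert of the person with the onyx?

tarts

The person who makes cake is in house 3 (clue 6).
Clue 6: the person with the emerald is in house 3.
Clue 8: the person who makes pudding is in house 4.
That leaves pie as the dessert for house 5.
The person with the garnet is in house 4 (clue 3).
Clue 4 places the person with the onyx in house 2.
By clue 5, the person who makes fudge is in house 1.
That leaves tarts as the dessert for house 2.
The only gemstone still possible for house 1 is jade.
So house 5 gets sapphire for gemstone.
So: house 1 = fudge/jade, house 2 = tarts/onyx, house 3 = cake/emerald, house 4 = pudding/garnet, house 5 = pie/sapphire.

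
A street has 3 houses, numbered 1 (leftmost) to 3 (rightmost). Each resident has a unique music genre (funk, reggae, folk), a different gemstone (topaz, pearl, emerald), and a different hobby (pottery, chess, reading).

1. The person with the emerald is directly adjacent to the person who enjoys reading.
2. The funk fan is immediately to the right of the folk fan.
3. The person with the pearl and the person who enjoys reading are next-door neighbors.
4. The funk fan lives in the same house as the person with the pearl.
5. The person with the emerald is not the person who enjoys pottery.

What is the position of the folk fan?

2

The folk fan is narrowed to house 1 or 2; consider each.
Placing it in house 1 leads to a contradiction, so it's in house 2.
From clue 2, the funk fan must be in house 3.
By clue 4, the person with the pearl is in house 3.
So house 1 gets reggae for music genre.
The person who enjoys reading is in house 2 (clue 3).
Clue 1 places the person with the emerald in house 1.
The person who enjoys pottery is in house 3 (clue 5).
House 2 gemstone: only topaz fits.
House 1 hobby: only chess fits.
So: house 1 = reggae/emerald/chess, house 2 = folk/topaz/reading, house 3 = funk/pearl/pottery.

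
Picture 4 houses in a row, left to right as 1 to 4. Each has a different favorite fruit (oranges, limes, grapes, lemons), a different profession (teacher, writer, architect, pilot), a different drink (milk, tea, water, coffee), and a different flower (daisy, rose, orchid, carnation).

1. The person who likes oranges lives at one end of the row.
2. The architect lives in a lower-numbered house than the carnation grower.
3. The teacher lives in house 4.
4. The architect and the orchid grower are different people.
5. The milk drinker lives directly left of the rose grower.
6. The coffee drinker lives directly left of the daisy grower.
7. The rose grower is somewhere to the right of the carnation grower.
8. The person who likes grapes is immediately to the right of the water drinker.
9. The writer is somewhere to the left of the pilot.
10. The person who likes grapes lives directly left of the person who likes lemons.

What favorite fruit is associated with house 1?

Clue 3 places the teacher in house 4.
The only drink still possible for house 4 is tea.
So house 1 gets orchid for flower.
Clue 4 places the architect in house 2.
That leaves writer as the profession for house 1.
The only profession still possible for house 3 is pilot.
By clue 2, the carnation grower is in house 3.
Clue 7 places the rose grower in house 4.
The only flower still possible for house 2 is daisy.
Clue 5: the milk drinker is in house 3.
By clue 6, the coffee drinker is in house 1.
So house 2 gets water for drink.
From clue 8, the person who likes grapes must be in house 3.
Clue 10 places the person who likes lemons in house 4.
That leaves limes as the favorite fruit for house 2.
House 1 favorite fruit: only oranges fits.
So: house 1 = oranges/writer/coffee/orchid, house 2 = limes/architect/water/daisy, house 3 = grapes/pilot/milk/carnation, house 4 = lemons/teacher/tea/rose.

oranges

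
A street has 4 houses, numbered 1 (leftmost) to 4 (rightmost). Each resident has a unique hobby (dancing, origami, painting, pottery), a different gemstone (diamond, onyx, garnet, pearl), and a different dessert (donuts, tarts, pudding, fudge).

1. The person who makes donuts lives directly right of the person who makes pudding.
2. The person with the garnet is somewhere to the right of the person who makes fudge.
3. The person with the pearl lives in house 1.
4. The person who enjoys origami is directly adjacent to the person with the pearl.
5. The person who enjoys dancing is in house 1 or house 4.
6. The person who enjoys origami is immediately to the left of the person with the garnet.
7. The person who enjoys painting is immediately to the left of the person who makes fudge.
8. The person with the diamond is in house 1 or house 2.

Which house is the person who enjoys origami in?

By clue 3, the person with the pearl is in house 1.
The person who enjoys origami is in house 2 (clue 4).
From clue 6, the person with the garnet must be in house 3.
So house 1 gets painting for hobby.
House 3 hobby: only pottery fits.
So house 4 gets dancing for hobby.
So house 4 gets onyx for gemstone.
Clue 2: the person who makes fudge is in house 2.
House 2 gemstone: only diamond fits.
By clue 1, the person who makes donuts is in house 4.
The person who makes pudding is in house 3 (clue 1).
That leaves tarts as the dessert for house 1.
So: house 1 = painting/pearl/tarts, house 2 = origami/diamond/fudge, house 3 = pottery/garnet/pudding, house 4 = dancing/onyx/donuts.

2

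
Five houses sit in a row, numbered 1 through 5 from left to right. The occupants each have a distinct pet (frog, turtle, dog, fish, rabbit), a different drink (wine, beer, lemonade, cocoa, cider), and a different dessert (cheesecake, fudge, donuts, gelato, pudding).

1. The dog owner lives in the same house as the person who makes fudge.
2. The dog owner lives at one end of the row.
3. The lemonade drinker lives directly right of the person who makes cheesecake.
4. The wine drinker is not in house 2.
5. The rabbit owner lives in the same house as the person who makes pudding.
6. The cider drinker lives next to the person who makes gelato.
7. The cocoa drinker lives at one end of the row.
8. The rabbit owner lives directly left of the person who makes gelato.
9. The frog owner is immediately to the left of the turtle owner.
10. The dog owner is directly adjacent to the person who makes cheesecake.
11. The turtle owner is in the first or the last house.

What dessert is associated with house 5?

Clue 11: the turtle owner is in house 5.
The only pet still possible for house 1 is dog.
By clue 1, the person who makes fudge is in house 1.
From clue 9, the frog owner must be in house 4.
From clue 10, the person who makes cheesecake must be in house 2.
Clue 3 places the lemonade drinker in house 3.
The rabbit owner is in house 3 (clue 5).
From clue 5, the person who makes pudding must be in house 3.
Clue 8: the person who makes gelato is in house 4.
So house 2 gets fish for pet.
That leaves donuts as the dessert for house 5.
Clue 6: the cider drinker is in house 5.
House 2's drink must be beer (nothing else left).
That leaves wine as the drink for house 4.
House 1's drink must be cocoa (nothing else left).
So: house 1 = dog/cocoa/fudge, house 2 = fish/beer/cheesecake, house 3 = rabbit/lemonade/pudding, house 4 = frog/wine/gelato, house 5 = turtle/cider/donuts.

donuts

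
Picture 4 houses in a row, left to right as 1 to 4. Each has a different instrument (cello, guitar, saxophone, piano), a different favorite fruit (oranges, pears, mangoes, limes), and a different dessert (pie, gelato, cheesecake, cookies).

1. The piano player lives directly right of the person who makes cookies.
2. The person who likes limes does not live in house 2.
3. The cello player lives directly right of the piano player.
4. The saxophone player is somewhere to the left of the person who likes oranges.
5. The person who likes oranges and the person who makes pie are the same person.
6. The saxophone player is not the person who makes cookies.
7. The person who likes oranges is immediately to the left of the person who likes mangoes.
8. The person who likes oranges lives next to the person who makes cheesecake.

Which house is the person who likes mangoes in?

4

The cello player is narrowed to house 3 or 4; consider each.
Placing it in house 3 leads to a contradiction, so it's in house 4.
The piano player is in house 3 (clue 3).
Clue 1: the person who makes cookies is in house 2.
From clue 6, the saxophone player must be in house 1.
So house 2 gets guitar for instrument.
By clue 5, the person who likes oranges is in house 3.
By clue 7, the person who likes mangoes is in house 4.
By clue 8, the person who makes cheesecake is in house 4.
House 1 favorite fruit: only limes fits.
That leaves pears as the favorite fruit for house 2.
That leaves gelato as the dessert for house 1.
So house 3 gets pie for dessert.
So: house 1 = saxophone/limes/gelato, house 2 = guitar/pears/cookies, house 3 = piano/oranges/pie, house 4 = cello/mangoes/cheesecake.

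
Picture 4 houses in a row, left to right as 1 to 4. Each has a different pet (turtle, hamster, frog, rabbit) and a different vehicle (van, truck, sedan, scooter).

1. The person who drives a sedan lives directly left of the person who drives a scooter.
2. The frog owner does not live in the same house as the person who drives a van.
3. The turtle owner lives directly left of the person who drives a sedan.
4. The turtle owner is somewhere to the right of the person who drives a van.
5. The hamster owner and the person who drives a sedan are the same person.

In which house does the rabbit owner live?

From clue 4, the turtle owner must be in house 2.
By clue 4, the person who drives a van is in house 1.
House 3's pet must be hamster (nothing else left).
From clue 2, the frog owner must be in house 4.
Clue 3: the person who drives a sedan is in house 3.
The only pet still possible for house 1 is rabbit.
So house 2 gets truck for vehicle.
House 4's vehicle must be scooter (nothing else left).
So: house 1 = rabbit/van, house 2 = turtle/truck, house 3 = hamster/sedan, house 4 = frog/scooter.

1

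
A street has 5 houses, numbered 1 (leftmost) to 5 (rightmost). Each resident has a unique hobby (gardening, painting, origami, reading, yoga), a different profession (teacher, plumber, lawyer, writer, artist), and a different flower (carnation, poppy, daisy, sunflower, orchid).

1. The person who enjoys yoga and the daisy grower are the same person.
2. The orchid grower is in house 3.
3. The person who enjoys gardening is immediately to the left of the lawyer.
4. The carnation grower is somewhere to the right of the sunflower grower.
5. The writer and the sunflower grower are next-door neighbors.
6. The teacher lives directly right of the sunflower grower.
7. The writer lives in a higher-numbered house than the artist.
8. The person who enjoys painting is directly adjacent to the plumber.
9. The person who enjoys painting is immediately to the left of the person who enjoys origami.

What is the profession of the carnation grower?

Clue 2 places the orchid grower in house 3.
The teacher is narrowed to house 2 or 3 or 5; consider each.
Placing it in house 2 and house 3 leads to a contradiction, so it's in house 5.
By clue 6, the sunflower grower is in house 4.
By clue 4, the carnation grower is in house 5.
Clue 5 places the writer in house 3.
The only hobby still possible for house 5 is reading.
The only hobby still possible for house 4 is origami.
Clue 9 places the person who enjoys painting in house 3.
House 2's hobby must be yoga (nothing else left).
By clue 1, the daisy grower is in house 2.
Clue 3 places the lawyer in house 2.
House 1's hobby must be gardening (nothing else left).
The only profession still possible for house 1 is artist.
House 4 profession: only plumber fits.
House 1 flower: only poppy fits.
So: house 1 = gardening/artist/poppy, house 2 = yoga/lawyer/daisy, house 3 = painting/writer/orchid, house 4 = origami/plumber/sunflower, house 5 = reading/teacher/carnation.

teacher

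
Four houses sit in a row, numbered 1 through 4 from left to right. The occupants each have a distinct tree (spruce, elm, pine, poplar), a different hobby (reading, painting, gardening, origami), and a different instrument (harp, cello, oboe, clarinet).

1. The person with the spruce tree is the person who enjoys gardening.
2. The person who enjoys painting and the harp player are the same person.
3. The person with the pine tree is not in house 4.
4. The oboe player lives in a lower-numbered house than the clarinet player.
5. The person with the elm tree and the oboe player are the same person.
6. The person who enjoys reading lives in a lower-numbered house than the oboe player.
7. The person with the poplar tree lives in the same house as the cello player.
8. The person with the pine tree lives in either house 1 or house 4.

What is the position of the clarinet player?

4

Clue 8: the person with the pine tree is in house 1.
So house 1 gets harp for instrument.
Clue 2 places the person who enjoys painting in house 1.
The oboe player is in house 3 (clue 6).
House 2's hobby must be reading (nothing else left).
So house 2 gets cello for instrument.
So house 4 gets clarinet for instrument.
Clue 5 places the person with the elm tree in house 3.
Clue 7 places the person with the poplar tree in house 2.
House 4's tree must be spruce (nothing else left).
By clue 1, the person who enjoys gardening is in house 4.
House 3 hobby: only origami fits.
So: house 1 = pine/painting/harp, house 2 = poplar/reading/cello, house 3 = elm/origami/oboe, house 4 = spruce/gardening/clarinet.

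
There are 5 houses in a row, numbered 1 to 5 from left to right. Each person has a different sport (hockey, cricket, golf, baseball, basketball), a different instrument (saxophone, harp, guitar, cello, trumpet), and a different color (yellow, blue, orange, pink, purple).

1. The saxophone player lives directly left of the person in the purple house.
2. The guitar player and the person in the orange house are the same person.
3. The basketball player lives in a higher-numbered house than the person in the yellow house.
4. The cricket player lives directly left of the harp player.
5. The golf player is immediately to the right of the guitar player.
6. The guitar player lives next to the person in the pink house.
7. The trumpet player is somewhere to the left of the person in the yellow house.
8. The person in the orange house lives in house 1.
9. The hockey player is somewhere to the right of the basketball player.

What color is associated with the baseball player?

Clue 8: the person in the orange house is in house 1.
From clue 2, the guitar player must be in house 1.
Clue 5: the golf player is in house 2.
The person in the pink house is in house 2 (clue 6).
House 2 instrument: only trumpet fits.
By clue 3, the basketball player is in house 4.
Clue 9 places the hockey player in house 5.
So house 1 gets baseball for sport.
That leaves cricket as the sport for house 3.
So house 3 gets yellow for color.
By clue 4, the harp player is in house 4.
That leaves cello as the instrument for house 5.
Clue 1: the person in the purple house is in house 4.
House 3 instrument: only saxophone fits.
So house 5 gets blue for color.
So: house 1 = baseball/guitar/orange, house 2 = golf/trumpet/pink, house 3 = cricket/saxophone/yellow, house 4 = basketball/harp/purple, house 5 = hockey/cello/blue.

orange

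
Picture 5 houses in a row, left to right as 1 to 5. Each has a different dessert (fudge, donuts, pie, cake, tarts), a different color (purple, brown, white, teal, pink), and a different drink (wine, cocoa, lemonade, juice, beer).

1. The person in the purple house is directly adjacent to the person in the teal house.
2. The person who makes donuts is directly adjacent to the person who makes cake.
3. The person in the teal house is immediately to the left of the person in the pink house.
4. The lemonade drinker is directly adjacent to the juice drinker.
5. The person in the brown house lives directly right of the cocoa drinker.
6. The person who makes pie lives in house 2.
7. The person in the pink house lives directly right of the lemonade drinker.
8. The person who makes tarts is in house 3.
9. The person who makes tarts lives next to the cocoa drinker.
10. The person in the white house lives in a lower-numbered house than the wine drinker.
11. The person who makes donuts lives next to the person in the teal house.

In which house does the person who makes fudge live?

Clue 6 places the person who makes pie in house 2.
Clue 8: the person who makes tarts is in house 3.
House 1 dessert: only fudge fits.
House 1's color must be white (nothing else left).
So house 2 gets purple for color.
The person in the teal house is in house 3 (clue 1).
By clue 3, the person in the pink house is in house 4.
Clue 7 places the lemonade drinker in house 3.
The person who makes donuts is in house 4 (clue 11).
House 5's dessert must be cake (nothing else left).
The only color still possible for house 5 is brown.
House 1 drink: only beer fits.
Clue 5 places the cocoa drinker in house 4.
The only drink still possible for house 2 is juice.
The only drink still possible for house 5 is wine.
So: house 1 = fudge/white/beer, house 2 = pie/purple/juice, house 3 = tarts/teal/lemonade, house 4 = donuts/pink/cocoa, house 5 = cake/brown/wine.

1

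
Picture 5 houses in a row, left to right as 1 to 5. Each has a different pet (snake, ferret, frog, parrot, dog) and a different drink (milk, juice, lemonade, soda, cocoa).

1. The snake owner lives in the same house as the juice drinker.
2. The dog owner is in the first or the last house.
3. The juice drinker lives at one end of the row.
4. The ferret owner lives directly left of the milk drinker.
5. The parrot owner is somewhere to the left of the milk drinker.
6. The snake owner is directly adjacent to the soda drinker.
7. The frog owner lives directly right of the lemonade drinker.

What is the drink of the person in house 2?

The dog owner is narrowed to house 1 or 5; consider each.
Placing it in house 1 leads to a contradiction, so it's in house 5.
The juice drinker is in house 1 (clue 1).
By clue 6, the soda drinker is in house 2.
That leaves snake as the pet for house 1.
From clue 7, the frog owner must be in house 4.
House 3's drink must be lemonade (nothing else left).
The ferret owner is in house 3 (clue 4).
Clue 4: the milk drinker is in house 4.
So house 2 gets parrot for pet.
House 5 drink: only cocoa fits.
So: house 1 = snake/juice, house 2 = parrot/soda, house 3 = ferret/lemonade, house 4 = frog/milk, house 5 = dog/cocoa.

soda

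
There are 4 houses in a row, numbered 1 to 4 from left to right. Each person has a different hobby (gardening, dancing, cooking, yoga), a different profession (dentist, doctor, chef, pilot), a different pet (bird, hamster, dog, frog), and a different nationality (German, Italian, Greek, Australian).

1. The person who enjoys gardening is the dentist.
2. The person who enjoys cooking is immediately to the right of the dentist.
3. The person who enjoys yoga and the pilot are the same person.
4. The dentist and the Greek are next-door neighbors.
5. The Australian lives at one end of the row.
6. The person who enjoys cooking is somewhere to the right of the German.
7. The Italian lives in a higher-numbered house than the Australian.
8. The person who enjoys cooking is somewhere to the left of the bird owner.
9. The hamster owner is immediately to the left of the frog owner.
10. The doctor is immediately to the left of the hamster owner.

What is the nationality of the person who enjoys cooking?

By clue 7, the Australian is in house 1.
That leaves dog as the pet for house 1.
The person who enjoys cooking is in house 3 (clue 6).
Clue 6 places the German in house 2.
Clue 8: the bird owner is in house 4.
House 2 pet: only hamster fits.
House 3 pet: only frog fits.
House 3's nationality must be Greek (nothing else left).
House 4's nationality must be Italian (nothing else left).
The dentist is in house 2 (clue 2).
The doctor is in house 1 (clue 10).
That leaves chef as the profession for house 3.
That leaves pilot as the profession for house 4.
Clue 1 places the person who enjoys gardening in house 2.
The person who enjoys yoga is in house 4 (clue 3).
The only hobby still possible for house 1 is dancing.
So: house 1 = dancing/doctor/dog/Australian, house 2 = gardening/dentist/hamster/German, house 3 = cooking/chef/frog/Greek, house 4 = yoga/pilot/bird/Italian.

Greek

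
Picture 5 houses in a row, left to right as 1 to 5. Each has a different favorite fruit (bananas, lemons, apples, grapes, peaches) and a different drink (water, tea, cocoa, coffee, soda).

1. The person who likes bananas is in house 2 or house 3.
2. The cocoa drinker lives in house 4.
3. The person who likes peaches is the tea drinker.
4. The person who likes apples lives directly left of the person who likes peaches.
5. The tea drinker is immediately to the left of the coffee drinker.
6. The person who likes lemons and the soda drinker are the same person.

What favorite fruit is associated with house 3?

bananas

From clue 2, the cocoa drinker must be in house 4.
Clue 5 places the tea drinker in house 2.
Clue 5: the coffee drinker is in house 3.
So house 4 gets grapes for favorite fruit.
House 5 favorite fruit: only lemons fits.
Clue 3 places the person who likes peaches in house 2.
By clue 4, the person who likes apples is in house 1.
From clue 6, the soda drinker must be in house 5.
So house 3 gets bananas for favorite fruit.
That leaves water as the drink for house 1.
So: house 1 = apples/water, house 2 = peaches/tea, house 3 = bananas/coffee, house 4 = grapes/cocoa, house 5 = lemons/soda.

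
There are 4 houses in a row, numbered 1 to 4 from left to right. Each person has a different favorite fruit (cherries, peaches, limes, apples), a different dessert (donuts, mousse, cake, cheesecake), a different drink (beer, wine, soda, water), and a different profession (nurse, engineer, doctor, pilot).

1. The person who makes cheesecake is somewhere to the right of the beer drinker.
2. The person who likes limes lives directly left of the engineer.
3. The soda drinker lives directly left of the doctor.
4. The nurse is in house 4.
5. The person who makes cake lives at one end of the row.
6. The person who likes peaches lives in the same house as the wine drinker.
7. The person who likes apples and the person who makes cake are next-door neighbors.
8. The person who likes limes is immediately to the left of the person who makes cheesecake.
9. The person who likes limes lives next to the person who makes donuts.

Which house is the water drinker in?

3

The nurse is in house 4 (clue 4).
House 1's profession must be pilot (nothing else left).
The person who likes apples is narrowed to house 2 or 3; consider each.
Placing it in house 2 leads to a contradiction, so it's in house 3.
The person who makes cake is in house 4 (clue 7).
House 3 drink: only water fits.
House 4 drink: only wine fits.
From clue 6, the person who likes peaches must be in house 4.
The person who likes cherries is narrowed to house 1 or 2; consider each.
Placing it in house 2 leads to a contradiction, so it's in house 1.
So house 2 gets limes for favorite fruit.
From clue 2, the engineer must be in house 3.
Clue 8 places the person who makes cheesecake in house 3.
House 2's dessert must be mousse (nothing else left).
The only profession still possible for house 2 is doctor.
Clue 3: the soda drinker is in house 1.
So house 1 gets donuts for dessert.
That leaves beer as the drink for house 2.
So: house 1 = cherries/donuts/soda/pilot, house 2 = limes/mousse/beer/doctor, house 3 = apples/cheesecake/water/engineer, house 4 = peaches/cake/wine/nurse.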